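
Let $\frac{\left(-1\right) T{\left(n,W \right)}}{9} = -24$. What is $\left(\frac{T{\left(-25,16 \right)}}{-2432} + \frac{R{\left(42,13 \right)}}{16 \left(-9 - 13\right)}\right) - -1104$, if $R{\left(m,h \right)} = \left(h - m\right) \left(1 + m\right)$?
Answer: $\frac{7406651}{6688} \approx 1107.5$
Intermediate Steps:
$T{\left(n,W \right)} = 216$ ($T{\left(n,W \right)} = \left(-9\right) \left(-24\right) = 216$)
$R{\left(m,h \right)} = \left(1 + m\right) \left(h - m\right)$
$\left(\frac{T{\left(-25,16 \right)}}{-2432} + \frac{R{\left(42,13 \right)}}{16 \left(-9 - 13\right)}\right) - -1104 = \left(\frac{216}{-2432} + \frac{13 - 42 - 42^{2} + 13 \cdot 42}{16 \left(-9 - 13\right)}\right) - -1104 = \left(216 \left(- \frac{1}{2432}\right) + \frac{13 - 42 - 1764 + 546}{16 \left(-22\right)}\right) + 1104 = \left(- \frac{27}{304} + \frac{13 - 42 - 1764 + 546}{-352}\right) + 1104 = \left(- \frac{27}{304} - - \frac{1247}{352}\right) + 1104 = \left(- \frac{27}{304} + \frac{1247}{352}\right) + 1104 = \frac{23099}{6688} + 1104 = \frac{7406651}{6688}$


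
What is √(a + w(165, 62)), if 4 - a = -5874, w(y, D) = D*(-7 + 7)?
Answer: √5878 ≈ 76.668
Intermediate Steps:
w(y, D) = 0 (w(y, D) = D*0 = 0)
a = 5878 (a = 4 - 1*(-5874) = 4 + 5874 = 5878)
√(a + w(165, 62)) = √(5878 + 0) = √5878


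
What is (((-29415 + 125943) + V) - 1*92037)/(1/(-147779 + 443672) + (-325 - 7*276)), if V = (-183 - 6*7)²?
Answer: -4077109647/166957625 ≈ -24.420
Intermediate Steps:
V = 50625 (V = (-183 - 42)² = (-225)² = 50625)
(((-29415 + 125943) + V) - 1*92037)/(1/(-147779 + 443672) + (-325 - 7*276)) = (((-29415 + 125943) + 50625) - 1*92037)/(1/(-147779 + 443672) + (-325 - 7*276)) = ((96528 + 50625) - 92037)/(1/295893 + (-325 - 1932)) = (147153 - 92037)/(1/295893 - 2257) = 55116/(-667830500/295893) = 55116*(-295893/667830500) = -4077109647/166957625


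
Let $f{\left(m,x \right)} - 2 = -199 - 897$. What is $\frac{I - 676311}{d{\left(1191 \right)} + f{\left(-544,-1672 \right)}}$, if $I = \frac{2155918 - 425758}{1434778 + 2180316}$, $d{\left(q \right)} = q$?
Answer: $- \frac{1222463054037}{175332059} \approx -6972.3$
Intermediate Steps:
$f{\left(m,x \right)} = -1094$ ($f{\left(m,x \right)} = 2 - 1096 = -1094$)
$I = \frac{865080}{1807547}$ ($I = \frac{1730160}{3615094} = 1730160 \cdot \frac{1}{3615094} = \frac{865080}{1807547} \approx 0.47859$)
$\frac{I - 676311}{d{\left(1191 \right)} + f{\left(-544,-1672 \right)}} = \frac{\frac{865080}{1807547} - 676311}{1191 - 1094} = - \frac{1222463054037}{1807547 \cdot 97} = \left(- \frac{1222463054037}{1807547}\right) \frac{1}{97} = - \frac{1222463054037}{175332059}$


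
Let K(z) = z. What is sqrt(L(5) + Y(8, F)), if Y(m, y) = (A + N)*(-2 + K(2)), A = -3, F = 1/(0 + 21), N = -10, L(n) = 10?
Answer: sqrt(10) ≈ 3.1623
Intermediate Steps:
F = 1/21 ≈ 0.047619
Y(m, y) = 0 (Y(m, y) = (-3 - 10)*(-2 + 2) = -13*0 = 0)
sqrt(L(5) + Y(8, F)) = sqrt(10 + 0) = sqrt(10)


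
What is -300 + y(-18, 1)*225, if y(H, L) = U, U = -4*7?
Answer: -6600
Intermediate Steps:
U = -28
y(H, L) = -28
-300 + y(-18, 1)*225 = -300 - 28*225 = -300 - 6300 = -6600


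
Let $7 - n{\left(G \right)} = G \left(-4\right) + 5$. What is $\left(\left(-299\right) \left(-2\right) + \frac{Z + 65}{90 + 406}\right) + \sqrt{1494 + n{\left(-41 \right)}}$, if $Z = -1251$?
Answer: $\frac{147711}{248} + 6 \sqrt{37} \approx 632.11$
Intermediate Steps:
$n{\left(G \right)} = 2 + 4 G$ ($n{\left(G \right)} = 7 - \left(G \left(-4\right) + 5\right) = 7 - \left(- 4 G + 5\right) = 7 - \left(5 - 4 G\right) = 7 + \left(-5 + 4 G\right) = 2 + 4 G$)
$\left(\left(-299\right) \left(-2\right) + \frac{Z + 65}{90 + 406}\right) + \sqrt{1494 + n{\left(-41 \right)}} = \left(\left(-299\right) \left(-2\right) + \frac{-1251 + 65}{90 + 406}\right) + \sqrt{1494 + \left(2 + 4 \left(-41\right)\right)} = \left(598 - \frac{1186}{496}\right) + \sqrt{1494 + \left(2 - 164\right)} = \left(598 - \frac{593}{248}\right) + \sqrt{1494 - 162} = \left(598 - \frac{593}{248}\right) + \sqrt{1332} = \frac{147711}{248} + 6 \sqrt{37}$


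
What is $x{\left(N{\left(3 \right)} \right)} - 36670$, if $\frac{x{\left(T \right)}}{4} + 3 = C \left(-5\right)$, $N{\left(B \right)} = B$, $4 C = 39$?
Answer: $-36877$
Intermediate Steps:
$C = \frac{39}{4}$ ($C = \frac{1}{4} \cdot 39 = \frac{39}{4} \approx 9.75$)
$x{\left(T \right)} = -207$ ($x{\left(T \right)} = -12 + 4 \cdot \frac{39}{4} \left(-5\right) = -12 + 4 \left(- \frac{195}{4}\right) = -12 - 195 = -207$)
$x{\left(N{\left(3 \right)} \right)} - 36670 = -207 - 36670 = -36877$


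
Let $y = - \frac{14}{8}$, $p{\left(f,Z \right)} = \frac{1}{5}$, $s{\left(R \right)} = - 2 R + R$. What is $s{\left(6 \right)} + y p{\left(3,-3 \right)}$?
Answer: $- \frac{127}{20} \approx -6.35$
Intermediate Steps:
$s{\left(R \right)} = - R$
$p{\left(f,Z \right)} = \frac{1}{5}$
$y = - \frac{7}{4}$ ($y = \left(-14\right) \frac{1}{8} = - \frac{7}{4} \approx -1.75$)
$s{\left(6 \right)} + y p{\left(3,-3 \right)} = \left(-1\right) 6 - \frac{7}{20} = -6 - \frac{7}{20} = - \frac{127}{20}$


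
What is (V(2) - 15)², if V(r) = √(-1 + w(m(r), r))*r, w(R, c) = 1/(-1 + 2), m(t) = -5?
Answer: 225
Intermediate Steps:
w(R, c) = 1 (w(R, c) = 1/1 = 1)
V(r) = 0 (V(r) = √(-1 + 1)*r = √0*r = 0*r = 0)
(V(2) - 15)² = (0 - 15)² = (-15)² = 225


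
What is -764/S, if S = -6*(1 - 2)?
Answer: -382/3 ≈ -127.33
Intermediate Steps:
S = 6 (S = -6*(-1) = 6)
-764/S = -764/6 = -764*⅙ = -382/3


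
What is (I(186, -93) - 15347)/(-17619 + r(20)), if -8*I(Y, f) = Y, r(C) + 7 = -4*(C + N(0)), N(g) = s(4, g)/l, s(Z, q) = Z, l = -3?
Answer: 26349/30344 ≈ 0.86834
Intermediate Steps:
N(g) = -4/3 (N(g) = 4/(-3) = 4*(-⅓) = -4/3)
r(C) = -5/3 - 4*C (r(C) = -7 - 4*(C - 4/3) = -7 - 4*(-4/3 + C) = -7 + (16/3 - 4*C) = -5/3 - 4*C)
I(Y, f) = -Y/8
(I(186, -93) - 15347)/(-17619 + r(20)) = (-⅛*186 - 15347)/(-17619 + (-5/3 - 4*20)) = (-93/4 - 15347)/(-17619 + (-5/3 - 80)) = -61481/(4*(-17619 - 245/3)) = -61481/(4*(-53102/3)) = -61481/4*(-3/53102) = 26349/30344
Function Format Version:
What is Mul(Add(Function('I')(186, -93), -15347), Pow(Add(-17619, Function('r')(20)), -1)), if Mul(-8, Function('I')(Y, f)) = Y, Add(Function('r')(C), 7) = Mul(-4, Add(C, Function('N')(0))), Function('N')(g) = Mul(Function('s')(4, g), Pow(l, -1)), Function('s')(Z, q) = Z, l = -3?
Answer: Rational(26349, 30344) ≈ 0.86834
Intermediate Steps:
Function('N')(g) = Rational(-4, 3) (Function('N')(g) = Mul(4, Pow(-3, -1)) = Mul(4, Rational(-1, 3)) = Rational(-4, 3))
Function('r')(C) = Add(Rational(-5, 3), Mul(-4, C)) (Function('r')(C) = Add(-7, Mul(-4, Add(C, Rational(-4, 3)))) = Add(-7, Mul(-4, Add(Rational(-4, 3), C))) = Add(-7, Add(Rational(16, 3), Mul(-4, C))) = Add(Rational(-5, 3), Mul(-4, C)))
Function('I')(Y, f) = Mul(Rational(-1, 8), Y)
Mul(Add(Function('I')(186, -93), -15347), Pow(Add(-17619, Function('r')(20)), -1)) = Mul(Add(Mul(Rational(-1, 8), 186), -15347), Pow(Add(-17619, Add(Rational(-5, 3), Mul(-4, 20))), -1)) = Mul(Add(Rational(-93, 4), -15347), Pow(Add(-17619, Add(Rational(-5, 3), -80)), -1)) = Mul(Rational(-61481, 4), Pow(Add(-17619, Rational(-245, 3)), -1)) = Mul(Rational(-61481, 4), Pow(Rational(-53102, 3), -1)) = Mul(Rational(-61481, 4), Rational(-3, 53102)) = Rational(26349, 30344)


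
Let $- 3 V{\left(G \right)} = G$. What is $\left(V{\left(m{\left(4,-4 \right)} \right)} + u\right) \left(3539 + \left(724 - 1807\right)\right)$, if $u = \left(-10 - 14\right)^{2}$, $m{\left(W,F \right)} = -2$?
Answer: $\frac{4248880}{3} \approx 1.4163 \cdot 10^{6}$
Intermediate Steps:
$V{\left(G \right)} = - \frac{G}{3}$
$u = 576$ ($u = \left(-24\right)^{2} = 576$)
$\left(V{\left(m{\left(4,-4 \right)} \right)} + u\right) \left(3539 + \left(724 - 1807\right)\right) = \left(\left(- \frac{1}{3}\right) \left(-2\right) + 576\right) \left(3539 + \left(724 - 1807\right)\right) = \left(\frac{2}{3} + 576\right) \left(3539 - 1083\right) = \frac{1730}{3} \cdot 2456 = \frac{4248880}{3}$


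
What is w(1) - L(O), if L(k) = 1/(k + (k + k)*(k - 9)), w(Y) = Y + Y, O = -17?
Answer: 1733/867 ≈ 1.9988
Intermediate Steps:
w(Y) = 2*Y
L(k) = 1/(k + 2*k*(-9 + k)) (L(k) = 1/(k + (2*k)*(-9 + k)) = 1/(k + 2*k*(-9 + k)))
w(1) - L(O) = 2*1 - 1/((-17)*(-17 + 2*(-17))) = 2 - (-1)/(17*(-17 - 34)) = 2 - (-1)/(17*(-51)) = 2 - (-1)*(-1)/(17*51) = 2 - 1*1/867 = 2 - 1/867 = 1733/867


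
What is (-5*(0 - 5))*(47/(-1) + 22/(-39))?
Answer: -46375/39 ≈ -1189.1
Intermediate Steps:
(-5*(0 - 5))*(47/(-1) + 22/(-39)) = (-5*(-5))*(47*(-1) + 22*(-1/39)) = 25*(-47 - 22/39) = 25*(-1855/39) = -46375/39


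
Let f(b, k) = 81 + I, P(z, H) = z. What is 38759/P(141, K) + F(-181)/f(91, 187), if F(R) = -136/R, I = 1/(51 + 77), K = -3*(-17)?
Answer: 72744919379/264627249 ≈ 274.90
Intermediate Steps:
K = 51
I = 1/128 ≈ 0.0078125
f(b, k) = 10369/128 (f(b, k) = 81 + 1/128 = 10369/128)
38759/P(141, K) + F(-181)/f(91, 187) = 38759/141 + (-136/(-181))/(10369/128) = 38759*(1/141) - 136*(-1/181)*(128/10369) = 38759/141 + (136/181)*(128/10369) = 38759/141 + 17408/1876789 = 72744919379/264627249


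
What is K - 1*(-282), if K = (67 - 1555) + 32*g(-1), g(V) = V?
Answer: -1238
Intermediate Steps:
K = -1520 (K = (67 - 1555) + 32*(-1) = -1488 - 32 = -1520)
K - 1*(-282) = -1520 - 1*(-282) = -1520 + 282 = -1238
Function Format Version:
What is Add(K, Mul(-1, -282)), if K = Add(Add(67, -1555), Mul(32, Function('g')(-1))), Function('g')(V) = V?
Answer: -1238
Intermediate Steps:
K = -1520 (K = Add(Add(67, -1555), Mul(32, -1)) = Add(-1488, -32) = -1520)
Add(K, Mul(-1, -282)) = Add(-1520, Mul(-1, -282)) = Add(-1520, 282) = -1238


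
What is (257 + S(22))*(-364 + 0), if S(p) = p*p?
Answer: -269724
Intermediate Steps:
S(p) = p²
(257 + S(22))*(-364 + 0) = (257 + 22²)*(-364 + 0) = (257 + 484)*(-364) = 741*(-364) = -269724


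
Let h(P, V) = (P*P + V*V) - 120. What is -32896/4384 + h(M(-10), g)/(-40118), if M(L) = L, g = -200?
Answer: -23359282/2748083 ≈ -8.5002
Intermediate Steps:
h(P, V) = -120 + P**2 + V**2 (h(P, V) = (P**2 + V**2) - 120 = -120 + P**2 + V**2)
-32896/4384 + h(M(-10), g)/(-40118) = -32896/4384 + (-120 + (-10)**2 + (-200)**2)/(-40118) = -32896*1/4384 + (-120 + 100 + 40000)*(-1/40118) = -1028/137 + 39980*(-1/40118) = -1028/137 - 19990/20059 = -23359282/2748083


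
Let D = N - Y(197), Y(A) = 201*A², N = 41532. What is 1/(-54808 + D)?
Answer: -1/7813885 ≈ -1.2798e-7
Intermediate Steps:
D = -7759077 (D = 41532 - 201*197² = 41532 - 201*38809 = 41532 - 1*7800609 = 41532 - 7800609 = -7759077)
1/(-54808 + D) = 1/(-54808 - 7759077) = 1/(-7813885) = -1/7813885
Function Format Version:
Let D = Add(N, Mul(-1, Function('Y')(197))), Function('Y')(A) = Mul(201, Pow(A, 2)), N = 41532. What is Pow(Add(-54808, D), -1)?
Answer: Rational(-1, 7813885) ≈ -1.2798e-7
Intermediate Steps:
D = -7759077 (D = Add(41532, Mul(-1, Mul(201, Pow(197, 2)))) = Add(41532, Mul(-1, Mul(201, 38809))) = Add(41532, Mul(-1, 7800609)) = Add(41532, -7800609) = -7759077)
Pow(Add(-54808, D), -1) = Pow(Add(-54808, -7759077), -1) = Pow(-7813885, -1) = Rational(-1, 7813885)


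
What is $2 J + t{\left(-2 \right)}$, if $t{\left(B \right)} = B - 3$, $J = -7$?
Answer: $-19$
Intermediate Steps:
$t{\left(B \right)} = -3 + B$
$2 J + t{\left(-2 \right)} = 2 \left(-7\right) - 5 = -14 - 5 = -19$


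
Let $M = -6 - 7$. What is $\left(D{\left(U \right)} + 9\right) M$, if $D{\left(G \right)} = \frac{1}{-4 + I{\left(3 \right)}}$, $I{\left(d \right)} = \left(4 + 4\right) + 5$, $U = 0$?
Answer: $- \frac{1066}{9} \approx -118.44$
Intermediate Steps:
$I{\left(d \right)} = 13$ ($I{\left(d \right)} = 8 + 5 = 13$)
$M = -13$ ($M = -6 - 7 = -13$)
$D{\left(G \right)} = \frac{1}{9}$ ($D{\left(G \right)} = \frac{1}{-4 + 13} = \frac{1}{9}$)
$\left(D{\left(U \right)} + 9\right) M = \left(\frac{1}{9} + 9\right) \left(-13\right) = \frac{82}{9} \left(-13\right) = - \frac{1066}{9}$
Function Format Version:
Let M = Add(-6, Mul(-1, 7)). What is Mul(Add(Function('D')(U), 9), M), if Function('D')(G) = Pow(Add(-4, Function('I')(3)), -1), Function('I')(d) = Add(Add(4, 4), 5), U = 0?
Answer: Rational(-1066, 9) ≈ -118.44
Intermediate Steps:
Function('I')(d) = 13 (Function('I')(d) = Add(8, 5) = 13)
M = -13 (M = Add(-6, -7) = -13)
Function('D')(G) = Rational(1, 9) (Function('D')(G) = Pow(Add(-4, 13), -1) = Pow(9, -1) = Rational(1, 9))
Mul(Add(Function('D')(U), 9), M) = Mul(Add(Rational(1, 9), 9), -13) = Mul(Rational(82, 9), -13) = Rational(-1066, 9)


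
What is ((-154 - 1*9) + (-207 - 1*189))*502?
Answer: -280618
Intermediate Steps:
((-154 - 1*9) + (-207 - 1*189))*502 = ((-154 - 9) + (-207 - 189))*502 = (-163 - 396)*502 = -559*502 = -280618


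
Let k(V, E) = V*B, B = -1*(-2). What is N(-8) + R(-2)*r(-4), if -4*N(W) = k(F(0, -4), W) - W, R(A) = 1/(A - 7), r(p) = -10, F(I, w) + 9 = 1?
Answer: 28/9 ≈ 3.1111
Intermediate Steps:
F(I, w) = -8 (F(I, w) = -9 + 1 = -8)
B = 2
k(V, E) = 2*V (k(V, E) = V*2 = 2*V)
R(A) = 1/(-7 + A)
N(W) = 4 + W/4 (N(W) = -(2*(-8) - W)/4 = -(-16 - W)/4 = 4 + W/4)
N(-8) + R(-2)*r(-4) = (4 + (1/4)*(-8)) - 10/(-7 - 2) = (4 - 2) - 10/(-9) = 2 - 1/9*(-10) = 2 + 10/9 = 28/9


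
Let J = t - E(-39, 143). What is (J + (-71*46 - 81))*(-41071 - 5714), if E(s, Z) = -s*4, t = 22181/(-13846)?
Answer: 2270228978415/13846 ≈ 1.6396e+8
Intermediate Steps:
t = -22181/13846 (t = 22181*(-1/13846) = -22181/13846 ≈ -1.6020)
E(s, Z) = -4*s
J = -2182157/13846 (J = -22181/13846 - (-4)*(-39) = -22181/13846 - 1*156 = -22181/13846 - 156 = -2182157/13846 ≈ -157.60)
(J + (-71*46 - 81))*(-41071 - 5714) = (-2182157/13846 + (-71*46 - 81))*(-41071 - 5714) = (-2182157/13846 + (-3266 - 81))*(-46785) = (-2182157/13846 - 3347)*(-46785) = -48524719/13846*(-46785) = 2270228978415/13846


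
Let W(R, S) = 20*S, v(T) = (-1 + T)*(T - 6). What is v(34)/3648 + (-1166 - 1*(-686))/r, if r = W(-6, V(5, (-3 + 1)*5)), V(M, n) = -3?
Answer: 2509/304 ≈ 8.2533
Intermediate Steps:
v(T) = (-1 + T)*(-6 + T)
r = -60 (r = 20*(-3) = -60)
v(34)/3648 + (-1166 - 1*(-686))/r = (6 + 34**2 - 7*34)/3648 + (-1166 - 1*(-686))/(-60) = (6 + 1156 - 238)*(1/3648) + (-1166 + 686)*(-1/60) = 924*(1/3648) - 480*(-1/60) = 77/304 + 8 = 2509/304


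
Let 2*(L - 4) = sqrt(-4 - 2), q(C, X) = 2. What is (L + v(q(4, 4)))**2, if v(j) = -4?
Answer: -3/2 ≈ -1.5000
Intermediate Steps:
L = 4 + I*sqrt(6)/2 (L = 4 + sqrt(-4 - 2)/2 = 4 + sqrt(-6)/2 = 4 + (I*sqrt(6))/2 = 4 + I*sqrt(6)/2 ≈ 4.0 + 1.2247*I)
(L + v(q(4, 4)))**2 = ((4 + I*sqrt(6)/2) - 4)**2 = (I*sqrt(6)/2)**2 = -3/2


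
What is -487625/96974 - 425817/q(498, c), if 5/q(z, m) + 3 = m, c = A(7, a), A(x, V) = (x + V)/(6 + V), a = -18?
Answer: 34410006215/193948 ≈ 1.7742e+5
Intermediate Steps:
A(x, V) = (V + x)/(6 + V)
c = 11/12 (c = (-18 + 7)/(6 - 18) = -11/(-12) = -1/12*(-11) = 11/12 ≈ 0.91667)
q(z, m) = 5/(-3 + m)
-487625/96974 - 425817/q(498, c) = -487625/96974 - 425817/(5/(-3 + 11/12)) = -487625*1/96974 - 425817/(5/(-25/12)) = -487625/96974 - 425817/(5*(-12/25)) = -487625/96974 - 425817/(-12/5) = -487625/96974 - 425817*(-5/12) = -487625/96974 + 709695/4 = 34410006215/193948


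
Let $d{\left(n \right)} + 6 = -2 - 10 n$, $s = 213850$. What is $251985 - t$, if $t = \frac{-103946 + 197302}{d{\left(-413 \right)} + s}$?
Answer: $\frac{13731395266}{54493} \approx 2.5198 \cdot 10^{5}$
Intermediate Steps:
$d{\left(n \right)} = -8 - 10 n$ ($d{\left(n \right)} = -6 - \left(2 + 10 n\right) = -8 - 10 n$)
$t = \frac{23339}{54493}$ ($t = \frac{-103946 + 197302}{\left(-8 - -4130\right) + 213850} = \frac{93356}{\left(-8 + 4130\right) + 213850} = \frac{93356}{4122 + 213850} = \frac{93356}{217972} = 93356 \cdot \frac{1}{217972} = \frac{23339}{54493} \approx 0.42829$)
$251985 - t = 251985 - \frac{23339}{54493} = \frac{13731395266}{54493}$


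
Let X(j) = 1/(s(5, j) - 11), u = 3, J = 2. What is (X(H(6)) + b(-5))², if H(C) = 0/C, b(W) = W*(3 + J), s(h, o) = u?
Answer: 40401/64 ≈ 631.27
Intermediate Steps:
s(h, o) = 3
b(W) = 5*W (b(W) = W*(3 + 2) = W*5 = 5*W)
H(C) = 0
X(j) = -⅛ (X(j) = 1/(3 - 11) = 1/(-8) = -⅛)
(X(H(6)) + b(-5))² = (-⅛ + 5*(-5))² = (-⅛ - 25)² = (-201/8)² = 40401/64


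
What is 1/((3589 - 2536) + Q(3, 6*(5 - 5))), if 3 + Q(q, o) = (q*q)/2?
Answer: 2/2109 ≈ 0.00094832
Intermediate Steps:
Q(q, o) = -3 + q**2/2 (Q(q, o) = -3 + (q*q)/2 = -3 + q**2*(1/2) = -3 + q**2/2)
1/((3589 - 2536) + Q(3, 6*(5 - 5))) = 1/((3589 - 2536) + (-3 + (1/2)*3**2)) = 1/(1053 + (-3 + (1/2)*9)) = 1/(1053 + (-3 + 9/2)) = 1/(1053 + 3/2) = 1/(2109/2) = 2/2109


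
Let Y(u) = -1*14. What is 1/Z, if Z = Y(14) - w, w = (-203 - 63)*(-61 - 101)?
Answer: -1/43106 ≈ -2.3199e-5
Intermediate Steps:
Y(u) = -14
w = 43092 (w = -266*(-162) = 43092)
Z = -43106 (Z = -14 - 1*43092 = -14 - 43092 = -43106)
1/Z = 1/(-43106) = -1/43106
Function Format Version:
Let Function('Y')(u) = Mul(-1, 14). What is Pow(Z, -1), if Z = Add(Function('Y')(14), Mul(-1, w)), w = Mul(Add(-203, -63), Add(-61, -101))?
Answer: Rational(-1, 43106) ≈ -2.3199e-5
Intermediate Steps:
Function('Y')(u) = -14
w = 43092 (w = Mul(-266, -162) = 43092)
Z = -43106 (Z = Add(-14, Mul(-1, 43092)) = Add(-14, -43092) = -43106)
Pow(Z, -1) = Pow(-43106, -1) = Rational(-1, 43106)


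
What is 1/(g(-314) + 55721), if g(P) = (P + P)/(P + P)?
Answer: 1/55722 ≈ 1.7946e-5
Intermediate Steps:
g(P) = 1 (g(P) = (2*P)/((2*P)) = (2*P)*(1/(2*P)) = 1)
1/(g(-314) + 55721) = 1/(1 + 55721) = 1/55722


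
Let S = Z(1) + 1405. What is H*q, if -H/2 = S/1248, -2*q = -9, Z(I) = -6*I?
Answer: -4197/416 ≈ -10.089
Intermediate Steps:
q = 9/2 (q = -½*(-9) = 9/2 ≈ 4.5000)
S = 1399 (S = -6*1 + 1405 = -6 + 1405 = 1399)
H = -1399/624 (H = -2798/1248 = -2*1399/1248 = -1399/624 ≈ -2.2420)
H*q = -1399/624*9/2 = -4197/416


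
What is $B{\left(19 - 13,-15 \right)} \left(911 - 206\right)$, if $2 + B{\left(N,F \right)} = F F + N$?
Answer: $161445$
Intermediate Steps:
$B{\left(N,F \right)} = -2 + N + F^{2}$ ($B{\left(N,F \right)} = -2 + \left(F F + N\right) = -2 + \left(F^{2} + N\right) = -2 + \left(N + F^{2}\right) = -2 + N + F^{2}$)
$B{\left(19 - 13,-15 \right)} \left(911 - 206\right) = \left(-2 + \left(19 - 13\right) + \left(-15\right)^{2}\right) \left(911 - 206\right) = \left(-2 + 6 + 225\right) 705 = 229 \cdot 705 = 161445$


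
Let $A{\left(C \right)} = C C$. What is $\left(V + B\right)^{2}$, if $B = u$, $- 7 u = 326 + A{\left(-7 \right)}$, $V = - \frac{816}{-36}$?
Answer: $\frac{421201}{441} \approx 955.1$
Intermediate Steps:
$A{\left(C \right)} = C^{2}$
$V = \frac{68}{3}$ ($V = \left(-816\right) \left(- \frac{1}{36}\right) = \frac{68}{3} \approx 22.667$)
$u = - \frac{375}{7}$ ($u = - \frac{326 + \left(-7\right)^{2}}{7} = - \frac{326 + 49}{7} = \left(- \frac{1}{7}\right) 375 = - \frac{375}{7} \approx -53.571$)
$B = - \frac{375}{7} \approx -53.571$
$\left(V + B\right)^{2} = \left(\frac{68}{3} - \frac{375}{7}\right)^{2} = \left(- \frac{649}{21}\right)^{2} = \frac{421201}{441}$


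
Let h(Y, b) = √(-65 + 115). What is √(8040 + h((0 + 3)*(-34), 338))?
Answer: √(8040 + 5*√2) ≈ 89.705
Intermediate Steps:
h(Y, b) = 5*√2 (h(Y, b) = √50 = 5*√2)
√(8040 + h((0 + 3)*(-34), 338)) = √(8040 + 5*√2)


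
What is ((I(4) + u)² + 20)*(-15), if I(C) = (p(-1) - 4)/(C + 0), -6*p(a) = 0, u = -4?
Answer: -675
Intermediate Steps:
p(a) = 0 (p(a) = -⅙*0 = 0)
I(C) = -4/C (I(C) = (0 - 4)/(C + 0) = -4/C)
((I(4) + u)² + 20)*(-15) = ((-4/4 - 4)² + 20)*(-15) = ((-4*¼ - 4)² + 20)*(-15) = ((-1 - 4)² + 20)*(-15) = ((-5)² + 20)*(-15) = (25 + 20)*(-15) = 45*(-15) = -675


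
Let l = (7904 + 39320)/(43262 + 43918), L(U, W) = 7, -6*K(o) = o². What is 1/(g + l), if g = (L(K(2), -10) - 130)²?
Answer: 21795/329748361 ≈ 6.6096e-5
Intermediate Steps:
K(o) = -o²/6
l = 11806/21795 (l = 47224/87180 = 47224*(1/87180) = 11806/21795 ≈ 0.54168)
g = 15129 (g = (7 - 130)² = (-123)² = 15129)
1/(g + l) = 1/(15129 + 11806/21795) = 1/(329748361/21795) = 21795/329748361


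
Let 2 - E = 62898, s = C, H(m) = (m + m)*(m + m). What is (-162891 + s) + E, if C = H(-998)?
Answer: 3758229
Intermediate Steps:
H(m) = 4*m**2 (H(m) = (2*m)*(2*m) = 4*m**2)
C = 3984016 (C = 4*(-998)**2 = 4*996004 = 3984016)
s = 3984016
E = -62896 (E = 2 - 1*62898 = 2 - 62898 = -62896)
(-162891 + s) + E = (-162891 + 3984016) - 62896 = 3821125 - 62896 = 3758229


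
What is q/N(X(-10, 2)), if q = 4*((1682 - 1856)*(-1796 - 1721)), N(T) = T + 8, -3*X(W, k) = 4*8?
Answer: -917937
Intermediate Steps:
X(W, k) = -32/3 (X(W, k) = -4*8/3 = -1/3*32 = -32/3)
N(T) = 8 + T
q = 2447832 (q = 4*(-174*(-3517)) = 4*611958 = 2447832)
q/N(X(-10, 2)) = 2447832/(8 - 32/3) = 2447832/(-8/3) = 2447832*(-3/8) = -917937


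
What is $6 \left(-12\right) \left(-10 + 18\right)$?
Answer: $-576$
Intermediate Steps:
$6 \left(-12\right) \left(-10 + 18\right) = \left(-72\right) 8 = -576$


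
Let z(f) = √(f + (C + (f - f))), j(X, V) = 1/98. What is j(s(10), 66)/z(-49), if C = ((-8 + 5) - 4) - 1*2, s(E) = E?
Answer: -I*√58/5684 ≈ -0.0013399*I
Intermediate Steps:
j(X, V) = 1/98
C = -9 (C = (-3 - 4) - 2 = -7 - 2 = -9)
z(f) = √(-9 + f) (z(f) = √(f + (-9 + (f - f))) = √(f + (-9 + 0)) = √(f - 9) = √(-9 + f))
j(s(10), 66)/z(-49) = 1/(98*(√(-9 - 49))) = 1/(98*(√(-58))) = 1/(98*((I*√58))) = (-I*√58/58)/98 = -I*√58/5684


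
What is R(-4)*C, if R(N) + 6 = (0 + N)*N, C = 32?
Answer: 320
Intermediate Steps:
R(N) = -6 + N² (R(N) = -6 + (0 + N)*N = -6 + N*N = -6 + N²)
R(-4)*C = (-6 + (-4)²)*32 = (-6 + 16)*32 = 10*32 = 320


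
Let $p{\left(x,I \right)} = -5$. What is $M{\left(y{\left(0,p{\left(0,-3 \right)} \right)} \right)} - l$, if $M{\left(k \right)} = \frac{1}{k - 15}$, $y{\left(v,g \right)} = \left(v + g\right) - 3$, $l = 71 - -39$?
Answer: $- \frac{2531}{23} \approx -110.04$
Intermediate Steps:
$l = 110$ ($l = 71 + 39 = 110$)
$y{\left(v,g \right)} = -3 + g + v$ ($y{\left(v,g \right)} = \left(g + v\right) - 3 = -3 + g + v$)
$M{\left(k \right)} = \frac{1}{-15 + k}$
$M{\left(y{\left(0,p{\left(0,-3 \right)} \right)} \right)} - l = \frac{1}{-15 - 8} - 110 = \frac{1}{-23} - 110 = - \frac{1}{23} - 110 = - \frac{2531}{23}$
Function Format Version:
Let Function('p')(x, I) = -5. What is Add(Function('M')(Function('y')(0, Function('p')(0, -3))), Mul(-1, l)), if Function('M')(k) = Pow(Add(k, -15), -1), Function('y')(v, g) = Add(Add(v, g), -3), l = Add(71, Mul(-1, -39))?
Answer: Rational(-2531, 23) ≈ -110.04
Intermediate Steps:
l = 110 (l = Add(71, 39) = 110)
Function('y')(v, g) = Add(-3, g, v) (Function('y')(v, g) = Add(Add(g, v), -3) = Add(-3, g, v))
Function('M')(k) = Pow(Add(-15, k), -1)
Add(Function('M')(Function('y')(0, Function('p')(0, -3))), Mul(-1, l)) = Add(Pow(Add(-15, Add(-3, -5, 0)), -1), Mul(-1, 110)) = Add(Pow(Add(-15, -8), -1), -110) = Add(Pow(-23, -1), -110) = Add(Rational(-1, 23), -110) = Rational(-2531, 23)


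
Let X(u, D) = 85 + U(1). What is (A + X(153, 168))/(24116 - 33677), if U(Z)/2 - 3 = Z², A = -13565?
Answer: 13472/9561 ≈ 1.4091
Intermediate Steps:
U(Z) = 6 + 2*Z²
X(u, D) = 93 (X(u, D) = 85 + (6 + 2*1²) = 85 + (6 + 2*1) = 85 + (6 + 2) = 85 + 8 = 93)
(A + X(153, 168))/(24116 - 33677) = (-13565 + 93)/(24116 - 33677) = -13472/(-9561) = -13472*(-1/9561) = 13472/9561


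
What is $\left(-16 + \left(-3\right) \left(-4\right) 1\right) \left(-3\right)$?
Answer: $12$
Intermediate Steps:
$\left(-16 + \left(-3\right) \left(-4\right) 1\right) \left(-3\right) = \left(-16 + 12 \cdot 1\right) \left(-3\right) = \left(-16 + 12\right) \left(-3\right) = \left(-4\right) \left(-3\right) = 12$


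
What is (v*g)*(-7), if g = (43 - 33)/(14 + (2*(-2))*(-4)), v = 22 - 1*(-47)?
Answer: -161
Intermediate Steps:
v = 69 (v = 22 + 47 = 69)
g = 1/3 (g = 10/(14 - 4*(-4)) = 10/(14 + 16) = 10/30 = 10*(1/30) = 1/3 ≈ 0.33333)
(v*g)*(-7) = (69*(1/3))*(-7) = 23*(-7) = -161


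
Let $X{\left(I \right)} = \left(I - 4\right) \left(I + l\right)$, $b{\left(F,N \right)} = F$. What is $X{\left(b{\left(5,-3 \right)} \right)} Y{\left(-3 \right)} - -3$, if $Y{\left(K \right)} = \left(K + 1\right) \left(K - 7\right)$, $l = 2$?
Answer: $143$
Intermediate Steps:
$X{\left(I \right)} = \left(-4 + I\right) \left(2 + I\right)$ ($X{\left(I \right)} = \left(I - 4\right) \left(I + 2\right) = \left(-4 + I\right) \left(2 + I\right)$)
$Y{\left(K \right)} = \left(1 + K\right) \left(-7 + K\right)$
$X{\left(b{\left(5,-3 \right)} \right)} Y{\left(-3 \right)} - -3 = \left(-8 + 5^{2} - 10\right) \left(-7 + \left(-3\right)^{2} - -18\right) - -3 = \left(-8 + 25 - 10\right) \left(-7 + 9 + 18\right) + 3 = 7 \cdot 20 + 3 = 140 + 3 = 143$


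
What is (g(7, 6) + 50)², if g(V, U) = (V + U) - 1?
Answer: 3844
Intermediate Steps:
g(V, U) = -1 + U + V (g(V, U) = (U + V) - 1 = -1 + U + V)
(g(7, 6) + 50)² = ((-1 + 6 + 7) + 50)² = (12 + 50)² = 62² = 3844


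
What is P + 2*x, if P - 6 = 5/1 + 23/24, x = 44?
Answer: 2399/24 ≈ 99.958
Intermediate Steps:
P = 287/24 (P = 6 + (5/1 + 23/24) = 6 + (5*1 + 23*(1/24)) = 6 + (5 + 23/24) = 6 + 143/24 = 287/24 ≈ 11.958)
P + 2*x = 287/24 + 2*44 = 287/24 + 88 = 2399/24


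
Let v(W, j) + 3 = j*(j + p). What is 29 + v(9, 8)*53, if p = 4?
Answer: 4958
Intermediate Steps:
v(W, j) = -3 + j*(4 + j) (v(W, j) = -3 + j*(j + 4) = -3 + j*(4 + j))
29 + v(9, 8)*53 = 29 + (-3 + 8² + 4*8)*53 = 29 + (-3 + 64 + 32)*53 = 29 + 93*53 = 29 + 4929 = 4958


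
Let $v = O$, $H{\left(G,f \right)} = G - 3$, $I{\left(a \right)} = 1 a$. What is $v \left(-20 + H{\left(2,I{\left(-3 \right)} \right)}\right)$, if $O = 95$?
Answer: $-1995$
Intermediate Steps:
$I{\left(a \right)} = a$
$H{\left(G,f \right)} = -3 + G$
$v = 95$
$v \left(-20 + H{\left(2,I{\left(-3 \right)} \right)}\right) = 95 \left(-20 + \left(-3 + 2\right)\right) = 95 \left(-20 - 1\right) = 95 \left(-21\right) = -1995$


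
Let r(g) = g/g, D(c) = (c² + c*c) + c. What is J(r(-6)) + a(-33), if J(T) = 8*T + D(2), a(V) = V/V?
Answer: 19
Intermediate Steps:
a(V) = 1
D(c) = c + 2*c² (D(c) = (c² + c²) + c = 2*c² + c = c + 2*c²)
r(g) = 1
J(T) = 10 + 8*T (J(T) = 8*T + 2*(1 + 2*2) = 8*T + 2*(1 + 4) = 8*T + 2*5 = 8*T + 10 = 10 + 8*T)
J(r(-6)) + a(-33) = (10 + 8*1) + 1 = (10 + 8) + 1 = 18 + 1 = 19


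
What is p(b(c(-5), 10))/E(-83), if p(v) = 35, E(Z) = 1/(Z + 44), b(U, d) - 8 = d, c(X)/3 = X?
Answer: -1365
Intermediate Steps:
c(X) = 3*X
b(U, d) = 8 + d
E(Z) = 1/(44 + Z)
p(b(c(-5), 10))/E(-83) = 35/(1/(44 - 83)) = 35/(1/(-39)) = 35/(-1/39) = 35*(-39) = -1365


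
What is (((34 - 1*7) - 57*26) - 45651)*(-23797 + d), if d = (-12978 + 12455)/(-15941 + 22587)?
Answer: 3725033782905/3323 ≈ 1.1210e+9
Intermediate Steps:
d = -523/6646 ≈ -0.078694
(((34 - 1*7) - 57*26) - 45651)*(-23797 + d) = (((34 - 1*7) - 57*26) - 45651)*(-23797 - 523/6646) = (((34 - 7) - 1482) - 45651)*(-158155385/6646) = ((27 - 1482) - 45651)*(-158155385/6646) = (-1455 - 45651)*(-158155385/6646) = -47106*(-158155385/6646) = 3725033782905/3323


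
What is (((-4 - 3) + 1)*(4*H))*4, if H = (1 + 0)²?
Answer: -96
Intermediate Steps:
H = 1 (H = 1² = 1)
(((-4 - 3) + 1)*(4*H))*4 = (((-4 - 3) + 1)*(4*1))*4 = ((-7 + 1)*4)*4 = -6*4*4 = -24*4 = -96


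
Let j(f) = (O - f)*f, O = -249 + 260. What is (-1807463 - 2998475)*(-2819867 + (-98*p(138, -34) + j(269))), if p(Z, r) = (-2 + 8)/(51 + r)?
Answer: 236058836440018/17 ≈ 1.3886e+13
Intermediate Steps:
p(Z, r) = 6/(51 + r)
O = 11
j(f) = f*(11 - f) (j(f) = (11 - f)*f = f*(11 - f))
(-1807463 - 2998475)*(-2819867 + (-98*p(138, -34) + j(269))) = (-1807463 - 2998475)*(-2819867 + (-588/(51 - 34) + 269*(11 - 1*269))) = -4805938*(-2819867 + (-588/17 + 269*(11 - 269))) = -4805938*(-2819867 + (-588/17 + 269*(-258))) = -4805938*(-2819867 + (-98*6/17 - 69402)) = -4805938*(-2819867 + (-588/17 - 69402)) = -4805938*(-2819867 - 1180422/17) = -4805938*(-49118161/17) = 236058836440018/17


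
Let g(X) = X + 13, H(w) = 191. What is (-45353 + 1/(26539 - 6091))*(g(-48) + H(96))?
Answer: -12055915859/1704 ≈ -7.0751e+6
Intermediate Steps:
g(X) = 13 + X
(-45353 + 1/(26539 - 6091))*(g(-48) + H(96)) = (-45353 + 1/(26539 - 6091))*((13 - 48) + 191) = (-45353 + 1/20448)*(-35 + 191) = (-45353 + 1/20448)*156 = -927378143/20448*156 = -12055915859/1704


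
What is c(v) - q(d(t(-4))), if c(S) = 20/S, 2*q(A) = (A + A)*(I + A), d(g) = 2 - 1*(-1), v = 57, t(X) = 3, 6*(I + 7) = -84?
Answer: 3098/57 ≈ 54.351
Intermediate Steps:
I = -21 (I = -7 + (1/6)*(-84) = -7 - 14 = -21)
d(g) = 3 (d(g) = 2 + 1 = 3)
q(A) = A*(-21 + A) (q(A) = ((A + A)*(-21 + A))/2 = ((2*A)*(-21 + A))/2 = (2*A*(-21 + A))/2 = A*(-21 + A))
c(v) - q(d(t(-4))) = 20/57 - 3*(-21 + 3) = 20*(1/57) - 3*(-18) = 20/57 - 1*(-54) = 20/57 + 54 = 3098/57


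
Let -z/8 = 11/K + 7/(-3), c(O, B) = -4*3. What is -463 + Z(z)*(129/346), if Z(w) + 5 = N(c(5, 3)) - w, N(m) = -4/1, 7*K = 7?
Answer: -152415/346 ≈ -440.51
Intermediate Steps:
c(O, B) = -12
K = 1 (K = (1/7)*7 = 1)
N(m) = -4 (N(m) = -4*1 = -4)
z = -208/3 (z = -8*(11/1 + 7/(-3)) = -8*(11*1 + 7*(-1/3)) = -8*(11 - 7/3) = -8*26/3 = -208/3 ≈ -69.333)
Z(w) = -9 - w (Z(w) = -5 + (-4 - w) = -9 - w)
-463 + Z(z)*(129/346) = -463 + (-9 - 1*(-208/3))*(129/346) = -463 + (-9 + 208/3)*(129*(1/346)) = -463 + (181/3)*(129/346) = -463 + 7783/346 = -152415/346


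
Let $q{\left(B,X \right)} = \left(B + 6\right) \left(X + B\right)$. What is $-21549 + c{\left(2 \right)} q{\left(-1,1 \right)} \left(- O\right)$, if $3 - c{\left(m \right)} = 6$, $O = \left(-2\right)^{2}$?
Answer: $-21549$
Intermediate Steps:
$O = 4$
$c{\left(m \right)} = -3$ ($c{\left(m \right)} = 3 - 6 = -3$)
$q{\left(B,X \right)} = \left(6 + B\right) \left(B + X\right)$
$-21549 + c{\left(2 \right)} q{\left(-1,1 \right)} \left(- O\right) = -21549 + - 3 \left(\left(-1\right)^{2} + 6 \left(-1\right) + 6 \cdot 1 - 1\right) \left(\left(-1\right) 4\right) = -21549 + - 3 \left(1 - 6 + 6 - 1\right) \left(-4\right) = -21549 + \left(-3\right) 0 \left(-4\right) = -21549 + 0 \left(-4\right) = -21549 + 0 = -21549$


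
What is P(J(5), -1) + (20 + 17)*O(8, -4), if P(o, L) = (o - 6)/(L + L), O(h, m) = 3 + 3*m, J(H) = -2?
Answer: -329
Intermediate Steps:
P(o, L) = (-6 + o)/(2*L) (P(o, L) = (-6 + o)/((2*L)) = (-6 + o)*(1/(2*L)) = (-6 + o)/(2*L))
P(J(5), -1) + (20 + 17)*O(8, -4) = (½)*(-6 - 2)/(-1) + (20 + 17)*(3 + 3*(-4)) = (½)*(-1)*(-8) + 37*(3 - 12) = 4 + 37*(-9) = 4 - 333 = -329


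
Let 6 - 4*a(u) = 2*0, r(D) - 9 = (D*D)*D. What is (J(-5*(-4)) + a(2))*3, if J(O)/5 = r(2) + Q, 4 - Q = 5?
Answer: 489/2 ≈ 244.50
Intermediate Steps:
Q = -1 (Q = 4 - 1*5 = 4 - 5 = -1)
r(D) = 9 + D**3 (r(D) = 9 + (D*D)*D = 9 + D**2*D = 9 + D**3)
a(u) = 3/2 (a(u) = 3/2 - 0/2 = 3/2 - 1/4*0 = 3/2 + 0 = 3/2)
J(O) = 80 (J(O) = 5*((9 + 2**3) - 1) = 5*((9 + 8) - 1) = 5*(17 - 1) = 5*16 = 80)
(J(-5*(-4)) + a(2))*3 = (80 + 3/2)*3 = (163/2)*3 = 489/2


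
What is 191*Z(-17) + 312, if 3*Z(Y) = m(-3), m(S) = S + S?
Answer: -70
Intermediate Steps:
m(S) = 2*S
Z(Y) = -2 (Z(Y) = (2*(-3))/3 = (⅓)*(-6) = -2)
191*Z(-17) + 312 = 191*(-2) + 312 = -382 + 312 = -70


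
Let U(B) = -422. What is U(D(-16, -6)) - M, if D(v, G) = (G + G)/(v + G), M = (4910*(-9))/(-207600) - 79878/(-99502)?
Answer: -145634521343/344276920 ≈ -423.02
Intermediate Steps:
M = 349661103/344276920 (M = -44190*(-1/207600) - 79878*(-1/99502) = 1473/6920 + 39939/49751 = 349661103/344276920 ≈ 1.0156)
D(v, G) = 2*G/(G + v) (D(v, G) = (2*G)/(G + v) = 2*G/(G + v))
U(D(-16, -6)) - M = -422 - 1*349661103/344276920 = -422 - 349661103/344276920 = -145634521343/344276920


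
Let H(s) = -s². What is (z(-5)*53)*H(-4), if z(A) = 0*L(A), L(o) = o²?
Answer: 0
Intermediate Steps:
z(A) = 0 (z(A) = 0*A² = 0)
(z(-5)*53)*H(-4) = (0*53)*(-1*(-4)²) = 0*(-1*16) = 0*(-16) = 0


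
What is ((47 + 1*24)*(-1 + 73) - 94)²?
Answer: 25180324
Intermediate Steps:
((47 + 1*24)*(-1 + 73) - 94)² = ((47 + 24)*72 - 94)² = (71*72 - 94)² = (5112 - 94)² = 5018² = 25180324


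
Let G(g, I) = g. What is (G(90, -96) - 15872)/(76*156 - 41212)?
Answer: 7891/14678 ≈ 0.53761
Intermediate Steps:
(G(90, -96) - 15872)/(76*156 - 41212) = (90 - 15872)/(76*156 - 41212) = -15782/(11856 - 41212) = -15782/(-29356) = -15782*(-1/29356) = 7891/14678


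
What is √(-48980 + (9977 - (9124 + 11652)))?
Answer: I*√59779 ≈ 244.5*I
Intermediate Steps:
√(-48980 + (9977 - (9124 + 11652))) = √(-48980 + (9977 - 1*20776)) = √(-48980 + (9977 - 20776)) = √(-48980 - 10799) = √(-59779) = I*√59779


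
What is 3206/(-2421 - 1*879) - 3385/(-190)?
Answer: 264034/15675 ≈ 16.844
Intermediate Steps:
3206/(-2421 - 1*879) - 3385/(-190) = 3206/(-2421 - 879) - 3385*(-1/190) = 3206/(-3300) + 677/38 = 3206*(-1/3300) + 677/38 = -1603/1650 + 677/38 = 264034/15675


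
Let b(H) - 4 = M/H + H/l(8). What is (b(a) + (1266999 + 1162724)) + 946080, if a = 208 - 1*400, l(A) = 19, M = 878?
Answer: 6157445195/1824 ≈ 3.3758e+6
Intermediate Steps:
a = -192 (a = 208 - 400 = -192)
b(H) = 4 + 878/H + H/19 (b(H) = 4 + (878/H + H/19) = 4 + 878/H + H/19)
(b(a) + (1266999 + 1162724)) + 946080 = ((4 + 878/(-192) + (1/19)*(-192)) + (1266999 + 1162724)) + 946080 = ((4 + 878*(-1/192) - 192/19) + 2429723) + 946080 = ((4 - 439/96 - 192/19) + 2429723) + 946080 = (-19477/1824 + 2429723) + 946080 = 4431795275/1824 + 946080 = 6157445195/1824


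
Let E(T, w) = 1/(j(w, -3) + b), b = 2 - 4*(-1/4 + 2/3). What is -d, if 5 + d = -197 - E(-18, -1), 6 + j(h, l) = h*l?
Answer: 1613/8 ≈ 201.63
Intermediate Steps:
j(h, l) = -6 + h*l
b = ⅓ (b = 2 - 4*(-1*¼ + 2*(⅓)) = 2 - 4*(-¼ + ⅔) = 2 - 4*5/12 = 2 - 5/3 = ⅓ ≈ 0.33333)
E(T, w) = 1/(-17/3 - 3*w) (E(T, w) = 1/((-6 + w*(-3)) + ⅓) = 1/((-6 - 3*w) + ⅓) = 1/(-17/3 - 3*w))
d = -1613/8 (d = -5 + (-197 - 3/(-17 - 9*(-1))) = -5 + (-197 - 3/(-17 + 9)) = -5 + (-197 - 3/(-8)) = -5 + (-197 - 3*(-1)/8) = -5 + (-197 - 1*(-3/8)) = -5 + (-197 + 3/8) = -5 - 1573/8 = -1613/8 ≈ -201.63)
-d = -1*(-1613/8) = 1613/8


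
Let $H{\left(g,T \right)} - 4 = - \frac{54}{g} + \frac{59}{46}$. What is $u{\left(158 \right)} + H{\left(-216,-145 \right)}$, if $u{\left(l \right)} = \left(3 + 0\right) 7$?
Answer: $\frac{2441}{92} \approx 26.533$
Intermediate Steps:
$H{\left(g,T \right)} = \frac{243}{46} - \frac{54}{g}$ ($H{\left(g,T \right)} = 4 + \left(- \frac{54}{g} + \frac{59}{46}\right) = 4 + \left(\frac{59}{46} - \frac{54}{g}\right) = \frac{243}{46} - \frac{54}{g}$)
$u{\left(l \right)} = 21$ ($u{\left(l \right)} = 3 \cdot 7 = 21$)
$u{\left(158 \right)} + H{\left(-216,-145 \right)} = 21 + \left(\frac{243}{46} - \frac{54}{-216}\right) = 21 + \left(\frac{243}{46} - - \frac{1}{4}\right) = 21 + \left(\frac{243}{46} + \frac{1}{4}\right) = 21 + \frac{509}{92} = \frac{2441}{92}$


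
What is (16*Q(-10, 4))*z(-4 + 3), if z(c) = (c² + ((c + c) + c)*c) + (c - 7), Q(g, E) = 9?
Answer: -576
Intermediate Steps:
z(c) = -7 + c + 4*c² (z(c) = (c² + (2*c + c)*c) + (-7 + c) = (c² + (3*c)*c) + (-7 + c) = (c² + 3*c²) + (-7 + c) = 4*c² + (-7 + c) = -7 + c + 4*c²)
(16*Q(-10, 4))*z(-4 + 3) = (16*9)*(-7 + (-4 + 3) + 4*(-4 + 3)²) = 144*(-7 - 1 + 4*(-1)²) = 144*(-7 - 1 + 4*1) = 144*(-7 - 1 + 4) = 144*(-4) = -576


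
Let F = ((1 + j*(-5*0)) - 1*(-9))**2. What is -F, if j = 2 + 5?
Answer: -100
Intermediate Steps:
j = 7
F = 100 (F = ((1 + 7*(-5*0)) - 1*(-9))**2 = ((1 + 7*0) + 9)**2 = ((1 + 0) + 9)**2 = (1 + 9)**2 = 10**2 = 100)
-F = -1*100 = -100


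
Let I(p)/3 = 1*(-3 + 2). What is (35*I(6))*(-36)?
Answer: 3780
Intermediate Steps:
I(p) = -3 (I(p) = 3*(1*(-3 + 2)) = 3*(1*(-1)) = 3*(-1) = -3)
(35*I(6))*(-36) = (35*(-3))*(-36) = -105*(-36) = 3780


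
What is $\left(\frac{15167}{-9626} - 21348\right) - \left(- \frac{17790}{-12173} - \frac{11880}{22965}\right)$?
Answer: $- \frac{3830250005578669}{179398443238} \approx -21351.0$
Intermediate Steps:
$\left(\frac{15167}{-9626} - 21348\right) - \left(- \frac{17790}{-12173} - \frac{11880}{22965}\right) = \left(15167 \left(- \frac{1}{9626}\right) - 21348\right) - \left(\left(-17790\right) \left(- \frac{1}{12173}\right) - \frac{792}{1531}\right) = \left(- \frac{15167}{9626} - 21348\right) - \left(\frac{17790}{12173} - \frac{792}{1531}\right) = - \frac{205511015}{9626} - \frac{17595474}{18636863} = - \frac{3830250005578669}{179398443238}$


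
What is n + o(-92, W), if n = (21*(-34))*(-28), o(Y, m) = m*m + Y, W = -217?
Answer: 66989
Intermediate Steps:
o(Y, m) = Y + m² (o(Y, m) = m² + Y = Y + m²)
n = 19992 (n = -714*(-28) = 19992)
n + o(-92, W) = 19992 + (-92 + (-217)²) = 19992 + (-92 + 47089) = 19992 + 46997 = 66989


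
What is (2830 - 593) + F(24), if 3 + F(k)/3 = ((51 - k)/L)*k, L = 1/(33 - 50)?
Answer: -30820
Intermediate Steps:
L = -1/17 (L = 1/(-17) = -1/17 ≈ -0.058824)
F(k) = -9 + 3*k*(-867 + 17*k) (F(k) = -9 + 3*(((51 - k)/(-1/17))*k) = -9 + 3*(((51 - k)*(-17))*k) = -9 + 3*((-867 + 17*k)*k) = -9 + 3*(k*(-867 + 17*k)) = -9 + 3*k*(-867 + 17*k))
(2830 - 593) + F(24) = (2830 - 593) + (-9 - 2601*24 + 51*24²) = 2237 + (-9 - 62424 + 51*576) = 2237 + (-9 - 62424 + 29376) = 2237 - 33057 = -30820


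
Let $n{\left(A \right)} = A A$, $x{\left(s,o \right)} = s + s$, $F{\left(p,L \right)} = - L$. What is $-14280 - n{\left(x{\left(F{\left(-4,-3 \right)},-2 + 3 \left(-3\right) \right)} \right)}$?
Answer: $-14316$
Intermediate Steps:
$x{\left(s,o \right)} = 2 s$
$n{\left(A \right)} = A^{2}$
$-14280 - n{\left(x{\left(F{\left(-4,-3 \right)},-2 + 3 \left(-3\right) \right)} \right)} = -14280 - \left(2 \left(\left(-1\right) \left(-3\right)\right)\right)^{2} = -14280 - \left(2 \cdot 3\right)^{2} = -14280 - 6^{2} = -14280 - 36 = -14316$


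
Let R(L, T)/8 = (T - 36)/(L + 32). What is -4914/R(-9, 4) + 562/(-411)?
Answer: 23154085/52608 ≈ 440.13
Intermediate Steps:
R(L, T) = 8*(-36 + T)/(32 + L) (R(L, T) = 8*((T - 36)/(L + 32)) = 8*((-36 + T)/(32 + L)) = 8*(-36 + T)/(32 + L))
-4914/R(-9, 4) + 562/(-411) = -4914*(32 - 9)/(8*(-36 + 4)) + 562/(-411) = -4914/(8*(-32)/23) + 562*(-1/411) = -4914/(8*(1/23)*(-32)) - 562/411 = -4914/(-256/23) - 562/411 = -4914*(-23/256) - 562/411 = 56511/128 - 562/411 = 23154085/52608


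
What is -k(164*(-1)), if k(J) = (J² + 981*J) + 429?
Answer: 133559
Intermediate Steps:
k(J) = 429 + J² + 981*J
-k(164*(-1)) = -(429 + (164*(-1))² + 981*(164*(-1))) = -(429 + (-164)² + 981*(-164)) = -(429 + 26896 - 160884) = -1*(-133559) = 133559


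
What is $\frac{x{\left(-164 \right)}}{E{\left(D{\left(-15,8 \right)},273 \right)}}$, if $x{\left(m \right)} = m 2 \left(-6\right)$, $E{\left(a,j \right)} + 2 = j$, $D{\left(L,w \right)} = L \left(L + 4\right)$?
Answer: $\frac{1968}{271} \approx 7.262$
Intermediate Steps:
$D{\left(L,w \right)} = L \left(4 + L\right)$
$E{\left(a,j \right)} = -2 + j$
$x{\left(m \right)} = - 12 m$ ($x{\left(m \right)} = 2 m \left(-6\right) = - 12 m$)
$\frac{x{\left(-164 \right)}}{E{\left(D{\left(-15,8 \right)},273 \right)}} = \frac{\left(-12\right) \left(-164\right)}{-2 + 273} = \frac{1968}{271}$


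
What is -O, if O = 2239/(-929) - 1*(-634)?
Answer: -586747/929 ≈ -631.59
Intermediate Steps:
O = 586747/929 (O = 2239*(-1/929) + 634 = -2239/929 + 634 = 586747/929 ≈ 631.59)
-O = -1*586747/929 = -586747/929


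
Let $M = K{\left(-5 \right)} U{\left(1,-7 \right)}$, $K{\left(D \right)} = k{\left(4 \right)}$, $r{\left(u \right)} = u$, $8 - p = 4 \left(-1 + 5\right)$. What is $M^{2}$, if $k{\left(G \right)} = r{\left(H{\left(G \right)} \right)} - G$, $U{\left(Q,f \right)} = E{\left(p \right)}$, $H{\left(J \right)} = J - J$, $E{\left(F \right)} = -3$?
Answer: $144$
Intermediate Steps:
$p = -8$ ($p = 8 - 4 \left(-1 + 5\right) = 8 - 4 \cdot 4 = 8 - 16 = -8$)
$H{\left(J \right)} = 0$
$U{\left(Q,f \right)} = -3$
$k{\left(G \right)} = - G$ ($k{\left(G \right)} = 0 - G = - G$)
$K{\left(D \right)} = -4$ ($K{\left(D \right)} = \left(-1\right) 4 = -4$)
$M = 12$ ($M = \left(-4\right) \left(-3\right) = 12$)
$M^{2} = 12^{2} = 144$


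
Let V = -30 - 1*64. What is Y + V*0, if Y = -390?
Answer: -390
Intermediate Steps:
V = -94 (V = -30 - 64 = -94)
Y + V*0 = -390 - 94*0 = -390 + 0 = -390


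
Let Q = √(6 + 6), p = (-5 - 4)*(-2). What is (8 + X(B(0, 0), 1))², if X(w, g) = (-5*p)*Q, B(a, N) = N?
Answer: 97264 - 2880*√3 ≈ 92276.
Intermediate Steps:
p = 18 (p = -9*(-2) = 18)
Q = 2*√3 (Q = √12 = 2*√3 ≈ 3.4641)
X(w, g) = -180*√3 (X(w, g) = (-5*18)*(2*√3) = -180*√3)
(8 + X(B(0, 0), 1))² = (8 - 180*√3)²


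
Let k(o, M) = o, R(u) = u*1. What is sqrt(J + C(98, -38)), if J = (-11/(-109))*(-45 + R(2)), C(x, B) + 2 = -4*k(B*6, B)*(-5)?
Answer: I*sqrt(54252679)/109 ≈ 67.575*I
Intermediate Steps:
R(u) = u
C(x, B) = -2 + 120*B (C(x, B) = -2 - 4*B*6*(-5) = -2 - 24*B*(-5) = -2 + 120*B)
J = -473/109 (J = (-11/(-109))*(-45 + 2) = -11*(-1/109)*(-43) = (11/109)*(-43) = -473/109 ≈ -4.3394)
sqrt(J + C(98, -38)) = sqrt(-473/109 + (-2 + 120*(-38))) = sqrt(-473/109 + (-2 - 4560)) = sqrt(-473/109 - 4562) = sqrt(-497731/109) = I*sqrt(54252679)/109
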